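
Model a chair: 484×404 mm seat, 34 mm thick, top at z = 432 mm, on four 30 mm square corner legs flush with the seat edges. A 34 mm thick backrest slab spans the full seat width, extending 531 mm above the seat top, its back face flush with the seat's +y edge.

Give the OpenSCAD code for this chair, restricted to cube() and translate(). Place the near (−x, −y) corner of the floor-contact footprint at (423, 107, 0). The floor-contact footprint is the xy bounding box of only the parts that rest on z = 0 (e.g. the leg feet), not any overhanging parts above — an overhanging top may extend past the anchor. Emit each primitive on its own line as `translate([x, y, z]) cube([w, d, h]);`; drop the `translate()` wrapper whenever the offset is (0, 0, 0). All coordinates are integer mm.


translate([423, 107, 398]) cube([484, 404, 34]);
translate([423, 107, 0]) cube([30, 30, 398]);
translate([877, 107, 0]) cube([30, 30, 398]);
translate([423, 481, 0]) cube([30, 30, 398]);
translate([877, 481, 0]) cube([30, 30, 398]);
translate([423, 477, 432]) cube([484, 34, 531]);


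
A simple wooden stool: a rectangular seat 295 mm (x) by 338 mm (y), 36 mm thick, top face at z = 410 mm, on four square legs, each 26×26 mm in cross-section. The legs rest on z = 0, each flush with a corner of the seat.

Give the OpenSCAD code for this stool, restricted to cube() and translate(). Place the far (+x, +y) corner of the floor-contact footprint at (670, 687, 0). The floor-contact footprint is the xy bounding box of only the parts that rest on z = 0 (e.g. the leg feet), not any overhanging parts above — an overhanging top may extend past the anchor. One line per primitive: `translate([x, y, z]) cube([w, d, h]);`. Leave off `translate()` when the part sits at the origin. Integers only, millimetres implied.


translate([375, 349, 374]) cube([295, 338, 36]);
translate([375, 349, 0]) cube([26, 26, 374]);
translate([644, 349, 0]) cube([26, 26, 374]);
translate([375, 661, 0]) cube([26, 26, 374]);
translate([644, 661, 0]) cube([26, 26, 374]);


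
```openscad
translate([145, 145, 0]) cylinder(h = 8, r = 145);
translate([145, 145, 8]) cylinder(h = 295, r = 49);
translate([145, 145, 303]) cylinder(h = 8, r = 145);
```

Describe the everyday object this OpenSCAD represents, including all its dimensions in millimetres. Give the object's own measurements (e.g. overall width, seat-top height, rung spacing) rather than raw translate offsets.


A spool: two coaxial disc flanges of radius 145 mm and thickness 8 mm, joined by a core cylinder of radius 49 mm and height 295 mm. The lower flange rests on z = 0 and the three cylinders share a vertical axis.


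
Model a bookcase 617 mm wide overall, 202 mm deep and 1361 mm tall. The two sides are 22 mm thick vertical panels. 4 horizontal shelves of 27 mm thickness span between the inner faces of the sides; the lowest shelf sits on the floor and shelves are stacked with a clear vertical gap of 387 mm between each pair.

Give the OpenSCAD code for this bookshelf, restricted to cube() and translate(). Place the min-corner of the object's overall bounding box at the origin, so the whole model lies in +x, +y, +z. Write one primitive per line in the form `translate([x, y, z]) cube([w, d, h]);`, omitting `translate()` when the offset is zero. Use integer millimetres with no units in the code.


cube([22, 202, 1361]);
translate([595, 0, 0]) cube([22, 202, 1361]);
translate([22, 0, 0]) cube([573, 202, 27]);
translate([22, 0, 414]) cube([573, 202, 27]);
translate([22, 0, 828]) cube([573, 202, 27]);
translate([22, 0, 1242]) cube([573, 202, 27]);


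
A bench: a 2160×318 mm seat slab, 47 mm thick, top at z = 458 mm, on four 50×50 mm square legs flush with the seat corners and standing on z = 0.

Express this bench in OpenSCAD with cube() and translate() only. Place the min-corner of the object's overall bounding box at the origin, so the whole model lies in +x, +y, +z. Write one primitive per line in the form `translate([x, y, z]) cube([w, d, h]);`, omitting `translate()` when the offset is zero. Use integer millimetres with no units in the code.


translate([0, 0, 411]) cube([2160, 318, 47]);
cube([50, 50, 411]);
translate([0, 268, 0]) cube([50, 50, 411]);
translate([2110, 0, 0]) cube([50, 50, 411]);
translate([2110, 268, 0]) cube([50, 50, 411]);


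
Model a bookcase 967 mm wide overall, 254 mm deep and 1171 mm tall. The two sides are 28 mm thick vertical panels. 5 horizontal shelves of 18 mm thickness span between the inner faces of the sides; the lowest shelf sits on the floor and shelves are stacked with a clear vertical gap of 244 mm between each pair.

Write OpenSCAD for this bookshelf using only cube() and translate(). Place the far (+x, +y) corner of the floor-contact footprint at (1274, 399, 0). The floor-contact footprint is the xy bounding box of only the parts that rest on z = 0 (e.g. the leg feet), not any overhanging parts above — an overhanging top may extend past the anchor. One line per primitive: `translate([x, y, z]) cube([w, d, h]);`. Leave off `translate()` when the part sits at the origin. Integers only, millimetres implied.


translate([307, 145, 0]) cube([28, 254, 1171]);
translate([1246, 145, 0]) cube([28, 254, 1171]);
translate([335, 145, 0]) cube([911, 254, 18]);
translate([335, 145, 262]) cube([911, 254, 18]);
translate([335, 145, 524]) cube([911, 254, 18]);
translate([335, 145, 786]) cube([911, 254, 18]);
translate([335, 145, 1048]) cube([911, 254, 18]);


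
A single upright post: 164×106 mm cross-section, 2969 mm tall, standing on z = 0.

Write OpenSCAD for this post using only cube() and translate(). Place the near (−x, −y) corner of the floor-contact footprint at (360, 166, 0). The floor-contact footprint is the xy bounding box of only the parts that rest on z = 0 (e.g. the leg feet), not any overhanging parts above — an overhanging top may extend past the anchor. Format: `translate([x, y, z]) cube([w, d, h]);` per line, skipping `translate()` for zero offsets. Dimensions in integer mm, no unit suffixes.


translate([360, 166, 0]) cube([164, 106, 2969]);


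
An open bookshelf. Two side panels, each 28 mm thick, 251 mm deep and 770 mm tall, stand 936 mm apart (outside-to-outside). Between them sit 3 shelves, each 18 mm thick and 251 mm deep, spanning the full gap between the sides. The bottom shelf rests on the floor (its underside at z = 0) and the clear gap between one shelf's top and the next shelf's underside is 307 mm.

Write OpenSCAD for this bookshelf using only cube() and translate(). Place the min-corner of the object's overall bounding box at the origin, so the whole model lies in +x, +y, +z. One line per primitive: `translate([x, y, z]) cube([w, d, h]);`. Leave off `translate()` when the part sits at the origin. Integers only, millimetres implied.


cube([28, 251, 770]);
translate([908, 0, 0]) cube([28, 251, 770]);
translate([28, 0, 0]) cube([880, 251, 18]);
translate([28, 0, 325]) cube([880, 251, 18]);
translate([28, 0, 650]) cube([880, 251, 18]);


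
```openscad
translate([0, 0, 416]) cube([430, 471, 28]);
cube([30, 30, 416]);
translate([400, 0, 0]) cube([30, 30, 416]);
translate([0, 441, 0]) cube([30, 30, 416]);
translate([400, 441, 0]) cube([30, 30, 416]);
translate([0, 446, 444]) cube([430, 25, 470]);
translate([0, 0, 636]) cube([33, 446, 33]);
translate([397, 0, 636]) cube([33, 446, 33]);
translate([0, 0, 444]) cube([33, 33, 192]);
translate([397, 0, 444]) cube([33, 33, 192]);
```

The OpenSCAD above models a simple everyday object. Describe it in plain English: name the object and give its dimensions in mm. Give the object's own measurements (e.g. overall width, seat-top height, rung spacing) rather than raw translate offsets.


A chair. The seat is a 430×471×28 mm slab with its top at z = 444 mm, on four 30×30 mm corner legs (flush with the seat edges, standing on z = 0). A flat backrest 25 mm thick, 470 mm tall, spans the full seat width and rises from the seat top along its +y edge, rear face flush with the rear of the seat. Two armrests of 33×33 mm section run along each side from the seat's front edge to the front of the backrest, top faces 225 mm above the seat top and outer faces flush with the seat's x-edges; a 33×33 mm post under the front of each armrest stands on the seat at the front corner.


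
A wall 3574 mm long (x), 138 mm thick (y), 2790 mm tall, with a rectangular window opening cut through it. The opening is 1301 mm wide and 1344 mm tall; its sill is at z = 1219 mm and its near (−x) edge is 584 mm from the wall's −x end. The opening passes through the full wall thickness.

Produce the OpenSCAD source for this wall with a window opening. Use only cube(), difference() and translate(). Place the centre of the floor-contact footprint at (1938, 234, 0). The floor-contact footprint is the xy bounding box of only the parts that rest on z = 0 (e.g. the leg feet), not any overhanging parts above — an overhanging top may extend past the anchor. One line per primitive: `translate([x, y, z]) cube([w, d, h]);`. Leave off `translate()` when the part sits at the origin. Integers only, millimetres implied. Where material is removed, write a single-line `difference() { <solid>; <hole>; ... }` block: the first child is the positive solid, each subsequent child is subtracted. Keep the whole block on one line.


difference() { translate([151, 165, 0]) cube([3574, 138, 2790]); translate([735, 165, 1219]) cube([1301, 138, 1344]); }


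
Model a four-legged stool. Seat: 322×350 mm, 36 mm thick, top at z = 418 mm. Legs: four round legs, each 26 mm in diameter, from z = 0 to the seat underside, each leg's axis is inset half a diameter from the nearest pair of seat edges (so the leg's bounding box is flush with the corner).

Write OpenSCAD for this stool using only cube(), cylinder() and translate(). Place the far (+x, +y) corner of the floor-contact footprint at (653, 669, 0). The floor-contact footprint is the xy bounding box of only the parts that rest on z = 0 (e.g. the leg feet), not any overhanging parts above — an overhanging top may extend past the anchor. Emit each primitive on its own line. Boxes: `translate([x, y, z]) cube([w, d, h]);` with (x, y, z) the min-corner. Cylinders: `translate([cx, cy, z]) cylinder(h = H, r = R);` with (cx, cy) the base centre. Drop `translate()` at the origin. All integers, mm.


translate([331, 319, 382]) cube([322, 350, 36]);
translate([344, 332, 0]) cylinder(h = 382, r = 13);
translate([640, 332, 0]) cylinder(h = 382, r = 13);
translate([344, 656, 0]) cylinder(h = 382, r = 13);
translate([640, 656, 0]) cylinder(h = 382, r = 13);


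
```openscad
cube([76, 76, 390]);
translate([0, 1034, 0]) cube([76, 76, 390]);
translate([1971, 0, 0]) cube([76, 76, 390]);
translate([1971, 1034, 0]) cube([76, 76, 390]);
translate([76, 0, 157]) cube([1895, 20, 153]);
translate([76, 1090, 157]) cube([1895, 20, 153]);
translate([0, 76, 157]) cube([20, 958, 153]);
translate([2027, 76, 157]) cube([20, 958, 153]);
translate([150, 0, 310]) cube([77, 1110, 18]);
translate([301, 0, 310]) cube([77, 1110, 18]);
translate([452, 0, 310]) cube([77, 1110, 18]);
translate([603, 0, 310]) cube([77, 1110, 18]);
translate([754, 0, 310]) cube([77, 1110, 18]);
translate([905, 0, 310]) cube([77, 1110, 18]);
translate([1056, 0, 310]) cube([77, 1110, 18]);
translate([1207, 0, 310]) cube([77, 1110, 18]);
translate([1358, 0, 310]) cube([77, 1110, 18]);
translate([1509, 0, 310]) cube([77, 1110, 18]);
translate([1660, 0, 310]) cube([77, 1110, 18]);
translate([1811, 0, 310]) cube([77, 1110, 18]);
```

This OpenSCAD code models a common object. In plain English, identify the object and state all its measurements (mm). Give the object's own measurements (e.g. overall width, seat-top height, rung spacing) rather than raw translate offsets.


A bed frame 2047 mm long (x) by 1110 mm wide (y). Four 76×76 mm corner posts, 390 mm tall, at the corners of the footprint. Four rails of 20 mm thickness and 153 mm height run between adjacent posts with their undersides at z = 157 mm, their outer faces flush with the outside of the frame (the two x-running rails run between the posts' inner faces; the two y-running rails run between the posts' inner faces). 12 slats, each 77 mm wide (x) and 18 mm thick, lie across the top of the two x-running rails, running the full 1110 mm width of the frame in y; along x they sit between the end posts with a 74 mm gap after the −x posts and between neighbouring slats, leaving 83 mm before the +x posts.


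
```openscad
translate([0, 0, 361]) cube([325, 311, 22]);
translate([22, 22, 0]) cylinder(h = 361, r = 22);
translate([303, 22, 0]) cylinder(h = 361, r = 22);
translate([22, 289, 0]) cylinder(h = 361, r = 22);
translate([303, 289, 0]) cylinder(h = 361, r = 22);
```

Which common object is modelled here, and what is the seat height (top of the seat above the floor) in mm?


A stool. The seat height is 383 mm.

A 325×311×22 slab at z = 361 on four corner cylinders — a stool. The seat top is 361 + 22 = 383 mm.


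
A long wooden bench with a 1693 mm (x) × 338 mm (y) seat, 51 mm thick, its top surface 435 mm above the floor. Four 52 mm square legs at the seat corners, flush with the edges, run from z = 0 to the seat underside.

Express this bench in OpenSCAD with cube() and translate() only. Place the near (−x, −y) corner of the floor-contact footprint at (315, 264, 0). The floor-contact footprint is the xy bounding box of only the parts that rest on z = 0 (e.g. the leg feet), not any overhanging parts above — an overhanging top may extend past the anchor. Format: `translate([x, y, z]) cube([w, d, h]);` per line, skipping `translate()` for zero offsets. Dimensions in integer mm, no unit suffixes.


translate([315, 264, 384]) cube([1693, 338, 51]);
translate([315, 264, 0]) cube([52, 52, 384]);
translate([315, 550, 0]) cube([52, 52, 384]);
translate([1956, 264, 0]) cube([52, 52, 384]);
translate([1956, 550, 0]) cube([52, 52, 384]);


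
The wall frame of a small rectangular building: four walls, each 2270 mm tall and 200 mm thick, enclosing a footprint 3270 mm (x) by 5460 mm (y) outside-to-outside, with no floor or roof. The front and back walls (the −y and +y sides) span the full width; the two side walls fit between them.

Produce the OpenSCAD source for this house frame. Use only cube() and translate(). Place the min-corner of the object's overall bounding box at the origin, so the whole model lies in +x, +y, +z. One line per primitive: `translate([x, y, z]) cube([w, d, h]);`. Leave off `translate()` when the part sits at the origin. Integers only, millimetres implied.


cube([3270, 200, 2270]);
translate([0, 5260, 0]) cube([3270, 200, 2270]);
translate([0, 200, 0]) cube([200, 5060, 2270]);
translate([3070, 200, 0]) cube([200, 5060, 2270]);


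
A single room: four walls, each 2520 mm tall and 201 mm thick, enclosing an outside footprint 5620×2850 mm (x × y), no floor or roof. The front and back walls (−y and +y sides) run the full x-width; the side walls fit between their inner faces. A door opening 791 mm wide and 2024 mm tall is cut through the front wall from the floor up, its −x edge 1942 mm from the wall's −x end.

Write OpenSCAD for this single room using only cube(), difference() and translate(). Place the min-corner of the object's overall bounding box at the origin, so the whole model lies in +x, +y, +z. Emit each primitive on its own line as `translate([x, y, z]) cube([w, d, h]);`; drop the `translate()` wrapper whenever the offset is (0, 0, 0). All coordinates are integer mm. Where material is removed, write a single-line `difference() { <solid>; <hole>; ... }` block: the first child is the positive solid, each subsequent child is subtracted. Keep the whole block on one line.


difference() { cube([5620, 201, 2520]); translate([1942, 0, 0]) cube([791, 201, 2024]); }
translate([0, 2649, 0]) cube([5620, 201, 2520]);
translate([0, 201, 0]) cube([201, 2448, 2520]);
translate([5419, 201, 0]) cube([201, 2448, 2520]);


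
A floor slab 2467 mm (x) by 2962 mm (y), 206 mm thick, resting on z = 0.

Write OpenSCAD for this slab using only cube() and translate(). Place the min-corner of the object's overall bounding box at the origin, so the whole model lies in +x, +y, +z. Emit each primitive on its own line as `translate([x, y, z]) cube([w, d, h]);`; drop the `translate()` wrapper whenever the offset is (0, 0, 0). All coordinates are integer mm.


cube([2467, 2962, 206]);


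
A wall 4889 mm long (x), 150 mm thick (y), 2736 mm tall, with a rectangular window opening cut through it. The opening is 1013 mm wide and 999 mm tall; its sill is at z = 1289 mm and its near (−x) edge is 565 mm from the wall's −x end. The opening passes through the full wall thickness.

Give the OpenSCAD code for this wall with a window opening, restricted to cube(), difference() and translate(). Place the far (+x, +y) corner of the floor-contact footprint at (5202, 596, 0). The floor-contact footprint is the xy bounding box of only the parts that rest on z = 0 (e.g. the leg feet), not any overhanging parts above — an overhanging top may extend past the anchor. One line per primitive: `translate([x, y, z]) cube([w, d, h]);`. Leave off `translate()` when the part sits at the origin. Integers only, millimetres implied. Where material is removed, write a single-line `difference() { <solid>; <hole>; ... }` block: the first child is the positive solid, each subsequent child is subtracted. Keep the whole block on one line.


difference() { translate([313, 446, 0]) cube([4889, 150, 2736]); translate([878, 446, 1289]) cube([1013, 150, 999]); }


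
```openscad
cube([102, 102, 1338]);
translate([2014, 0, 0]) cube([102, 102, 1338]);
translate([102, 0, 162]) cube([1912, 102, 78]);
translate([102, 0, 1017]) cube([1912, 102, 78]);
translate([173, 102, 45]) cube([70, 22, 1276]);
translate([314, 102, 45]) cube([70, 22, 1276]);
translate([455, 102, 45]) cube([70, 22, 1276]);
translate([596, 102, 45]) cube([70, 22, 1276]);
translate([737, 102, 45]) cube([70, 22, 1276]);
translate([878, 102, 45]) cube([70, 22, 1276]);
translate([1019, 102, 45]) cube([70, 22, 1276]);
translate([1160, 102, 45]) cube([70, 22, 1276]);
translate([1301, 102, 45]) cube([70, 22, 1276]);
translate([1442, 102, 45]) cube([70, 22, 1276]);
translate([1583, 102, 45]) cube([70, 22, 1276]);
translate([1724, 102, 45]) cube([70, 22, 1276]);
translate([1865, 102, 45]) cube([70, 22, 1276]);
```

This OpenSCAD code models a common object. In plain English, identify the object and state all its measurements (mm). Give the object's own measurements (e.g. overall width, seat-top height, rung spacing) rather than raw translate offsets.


A fence section. Two 102×102 mm posts, 1338 mm tall, stand on the floor with a clear span of 1912 mm between their inner faces. Two horizontal rails of 102×78 mm section span the gap between the posts with their undersides at z = 162 mm and z = 1017 mm, flush with the posts' −y face. 13 pickets, each 70 mm wide, 22 mm thick and 1276 mm tall, are fixed to the +y face of the rails with their bottoms at z = 45 mm, spaced across the span with a 71 mm gap after the −x post and between neighbouring pickets, with 79 mm left before the +x post.


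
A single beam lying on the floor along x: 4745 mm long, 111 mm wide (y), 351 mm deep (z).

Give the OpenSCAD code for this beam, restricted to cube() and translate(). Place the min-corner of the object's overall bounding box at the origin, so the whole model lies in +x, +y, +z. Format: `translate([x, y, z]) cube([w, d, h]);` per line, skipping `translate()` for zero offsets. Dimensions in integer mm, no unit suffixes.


cube([4745, 111, 351]);


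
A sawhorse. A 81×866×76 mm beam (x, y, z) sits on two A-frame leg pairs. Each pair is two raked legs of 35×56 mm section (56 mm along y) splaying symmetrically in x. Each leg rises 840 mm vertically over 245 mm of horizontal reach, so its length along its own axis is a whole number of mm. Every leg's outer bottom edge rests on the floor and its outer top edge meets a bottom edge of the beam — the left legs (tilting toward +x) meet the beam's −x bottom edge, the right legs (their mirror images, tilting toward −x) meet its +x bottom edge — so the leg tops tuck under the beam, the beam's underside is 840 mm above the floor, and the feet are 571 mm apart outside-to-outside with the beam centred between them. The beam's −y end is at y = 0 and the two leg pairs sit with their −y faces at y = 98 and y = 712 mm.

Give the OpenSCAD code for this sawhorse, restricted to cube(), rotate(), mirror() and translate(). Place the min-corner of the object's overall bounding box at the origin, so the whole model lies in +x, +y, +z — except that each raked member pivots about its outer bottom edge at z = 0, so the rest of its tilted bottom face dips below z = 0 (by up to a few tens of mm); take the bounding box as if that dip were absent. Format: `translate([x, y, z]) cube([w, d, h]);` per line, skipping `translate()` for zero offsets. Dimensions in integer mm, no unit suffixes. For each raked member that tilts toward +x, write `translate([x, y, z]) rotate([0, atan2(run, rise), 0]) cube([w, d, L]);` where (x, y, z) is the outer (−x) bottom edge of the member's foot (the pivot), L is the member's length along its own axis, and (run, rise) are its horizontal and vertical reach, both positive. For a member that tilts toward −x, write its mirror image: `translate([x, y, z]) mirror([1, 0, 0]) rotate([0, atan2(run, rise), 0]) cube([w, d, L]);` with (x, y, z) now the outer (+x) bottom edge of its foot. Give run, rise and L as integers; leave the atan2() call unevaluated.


translate([245, 0, 840]) cube([81, 866, 76]);
translate([0, 98, 0]) rotate([0, atan2(245, 840), 0]) cube([35, 56, 875]);
translate([571, 98, 0]) mirror([1, 0, 0]) rotate([0, atan2(245, 840), 0]) cube([35, 56, 875]);
translate([0, 712, 0]) rotate([0, atan2(245, 840), 0]) cube([35, 56, 875]);
translate([571, 712, 0]) mirror([1, 0, 0]) rotate([0, atan2(245, 840), 0]) cube([35, 56, 875]);


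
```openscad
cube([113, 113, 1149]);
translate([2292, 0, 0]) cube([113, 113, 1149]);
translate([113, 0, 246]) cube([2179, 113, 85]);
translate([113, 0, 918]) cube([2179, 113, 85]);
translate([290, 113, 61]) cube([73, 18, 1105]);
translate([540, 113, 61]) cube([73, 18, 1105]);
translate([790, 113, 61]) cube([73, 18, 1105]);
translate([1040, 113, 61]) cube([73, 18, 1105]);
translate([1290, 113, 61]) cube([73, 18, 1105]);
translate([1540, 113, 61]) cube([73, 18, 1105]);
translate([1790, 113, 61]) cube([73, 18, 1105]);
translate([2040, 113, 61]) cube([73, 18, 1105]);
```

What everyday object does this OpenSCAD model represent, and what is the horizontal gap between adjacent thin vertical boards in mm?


A fence section. The picket gap is 177 mm.

Two posts, two rails, 8 pickets — a fence section. Span 2179 mm holds 8 pickets of 73 mm with 9 equal gaps: ⌊(2179 − 8·73) / 9⌋ = 177 mm.


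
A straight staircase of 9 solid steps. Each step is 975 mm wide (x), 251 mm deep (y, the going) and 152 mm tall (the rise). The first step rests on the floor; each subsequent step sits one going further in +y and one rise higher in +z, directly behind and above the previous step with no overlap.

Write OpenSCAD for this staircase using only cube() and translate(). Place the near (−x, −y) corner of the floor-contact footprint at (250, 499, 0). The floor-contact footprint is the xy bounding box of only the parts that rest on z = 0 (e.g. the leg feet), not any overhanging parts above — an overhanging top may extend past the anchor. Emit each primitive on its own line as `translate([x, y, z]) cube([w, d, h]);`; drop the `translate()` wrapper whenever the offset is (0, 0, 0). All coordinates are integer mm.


translate([250, 499, 0]) cube([975, 251, 152]);
translate([250, 750, 152]) cube([975, 251, 152]);
translate([250, 1001, 304]) cube([975, 251, 152]);
translate([250, 1252, 456]) cube([975, 251, 152]);
translate([250, 1503, 608]) cube([975, 251, 152]);
translate([250, 1754, 760]) cube([975, 251, 152]);
translate([250, 2005, 912]) cube([975, 251, 152]);
translate([250, 2256, 1064]) cube([975, 251, 152]);
translate([250, 2507, 1216]) cube([975, 251, 152]);


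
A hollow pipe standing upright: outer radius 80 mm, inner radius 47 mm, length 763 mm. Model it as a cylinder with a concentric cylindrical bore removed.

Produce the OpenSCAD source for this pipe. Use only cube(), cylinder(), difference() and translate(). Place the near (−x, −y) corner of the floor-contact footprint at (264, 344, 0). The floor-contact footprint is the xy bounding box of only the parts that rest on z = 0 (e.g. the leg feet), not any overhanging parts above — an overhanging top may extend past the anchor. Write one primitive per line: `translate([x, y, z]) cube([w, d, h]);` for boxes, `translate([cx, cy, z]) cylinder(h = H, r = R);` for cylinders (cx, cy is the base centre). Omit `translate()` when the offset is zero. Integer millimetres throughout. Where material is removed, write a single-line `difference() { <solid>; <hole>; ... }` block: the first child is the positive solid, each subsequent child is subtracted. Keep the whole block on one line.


difference() { translate([344, 424, 0]) cylinder(h = 763, r = 80); translate([344, 424, 0]) cylinder(h = 763, r = 47); }


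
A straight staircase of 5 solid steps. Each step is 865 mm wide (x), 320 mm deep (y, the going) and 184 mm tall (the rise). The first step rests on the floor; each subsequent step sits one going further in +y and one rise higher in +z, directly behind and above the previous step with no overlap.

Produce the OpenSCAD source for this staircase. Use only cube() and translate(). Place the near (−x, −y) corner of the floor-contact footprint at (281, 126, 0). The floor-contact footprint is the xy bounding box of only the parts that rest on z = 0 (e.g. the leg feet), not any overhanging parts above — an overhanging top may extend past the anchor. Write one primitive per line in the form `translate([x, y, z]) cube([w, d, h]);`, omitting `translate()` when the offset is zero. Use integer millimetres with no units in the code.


translate([281, 126, 0]) cube([865, 320, 184]);
translate([281, 446, 184]) cube([865, 320, 184]);
translate([281, 766, 368]) cube([865, 320, 184]);
translate([281, 1086, 552]) cube([865, 320, 184]);
translate([281, 1406, 736]) cube([865, 320, 184]);


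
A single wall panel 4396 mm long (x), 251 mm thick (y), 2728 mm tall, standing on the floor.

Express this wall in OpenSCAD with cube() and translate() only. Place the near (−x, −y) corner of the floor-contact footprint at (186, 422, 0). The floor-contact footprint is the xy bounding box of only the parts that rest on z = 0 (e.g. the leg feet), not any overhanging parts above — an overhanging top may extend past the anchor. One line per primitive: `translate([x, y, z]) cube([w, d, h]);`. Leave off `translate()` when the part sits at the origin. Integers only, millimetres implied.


translate([186, 422, 0]) cube([4396, 251, 2728]);


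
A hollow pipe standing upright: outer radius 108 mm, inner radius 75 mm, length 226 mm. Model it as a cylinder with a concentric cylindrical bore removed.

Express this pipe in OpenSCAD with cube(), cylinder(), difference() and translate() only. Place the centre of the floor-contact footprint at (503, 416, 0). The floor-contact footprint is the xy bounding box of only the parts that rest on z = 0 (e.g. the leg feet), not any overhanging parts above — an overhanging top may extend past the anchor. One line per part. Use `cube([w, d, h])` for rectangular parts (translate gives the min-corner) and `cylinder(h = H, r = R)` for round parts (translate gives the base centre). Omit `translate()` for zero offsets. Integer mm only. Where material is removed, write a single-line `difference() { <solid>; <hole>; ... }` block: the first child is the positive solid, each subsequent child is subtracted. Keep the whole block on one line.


difference() { translate([503, 416, 0]) cylinder(h = 226, r = 108); translate([503, 416, 0]) cylinder(h = 226, r = 75); }


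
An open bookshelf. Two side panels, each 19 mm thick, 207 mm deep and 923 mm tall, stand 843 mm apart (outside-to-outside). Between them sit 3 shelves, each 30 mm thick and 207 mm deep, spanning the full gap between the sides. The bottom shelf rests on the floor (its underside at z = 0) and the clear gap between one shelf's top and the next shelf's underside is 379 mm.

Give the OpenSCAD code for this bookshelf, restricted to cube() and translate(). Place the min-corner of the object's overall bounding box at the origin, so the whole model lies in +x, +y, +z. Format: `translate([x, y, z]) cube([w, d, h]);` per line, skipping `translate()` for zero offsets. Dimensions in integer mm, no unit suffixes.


cube([19, 207, 923]);
translate([824, 0, 0]) cube([19, 207, 923]);
translate([19, 0, 0]) cube([805, 207, 30]);
translate([19, 0, 409]) cube([805, 207, 30]);
translate([19, 0, 818]) cube([805, 207, 30]);


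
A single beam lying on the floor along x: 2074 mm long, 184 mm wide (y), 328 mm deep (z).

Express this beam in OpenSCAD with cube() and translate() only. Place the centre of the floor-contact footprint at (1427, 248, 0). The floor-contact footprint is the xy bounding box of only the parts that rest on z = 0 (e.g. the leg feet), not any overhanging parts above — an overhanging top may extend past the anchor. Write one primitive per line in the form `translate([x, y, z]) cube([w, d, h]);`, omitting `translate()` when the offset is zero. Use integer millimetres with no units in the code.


translate([390, 156, 0]) cube([2074, 184, 328]);


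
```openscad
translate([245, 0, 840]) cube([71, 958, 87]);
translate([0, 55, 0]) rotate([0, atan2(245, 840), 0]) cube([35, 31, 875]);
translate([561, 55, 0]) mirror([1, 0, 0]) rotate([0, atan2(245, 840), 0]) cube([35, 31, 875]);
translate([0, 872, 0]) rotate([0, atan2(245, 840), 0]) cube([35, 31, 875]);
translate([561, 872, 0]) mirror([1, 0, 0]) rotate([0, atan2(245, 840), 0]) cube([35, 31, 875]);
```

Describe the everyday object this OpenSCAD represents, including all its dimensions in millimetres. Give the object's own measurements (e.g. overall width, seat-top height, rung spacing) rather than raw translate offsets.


A sawhorse. A 71×958×87 mm beam (x, y, z) sits on two A-frame leg pairs. Each pair is two raked legs of 35×31 mm section (31 mm along y) splaying symmetrically in x. Each leg rises 840 mm vertically over 245 mm of horizontal reach and is 875 mm long along its own axis. Every leg's outer bottom edge rests on the floor and its outer top edge meets a bottom edge of the beam — the left legs (tilting toward +x) meet the beam's −x bottom edge, the right legs (their mirror images, tilting toward −x) meet its +x bottom edge — so the leg tops tuck under the beam, the beam's underside is 840 mm above the floor, and the feet are 561 mm apart outside-to-outside with the beam centred between them. The two leg pairs are set in 55 mm from either end of the beam.


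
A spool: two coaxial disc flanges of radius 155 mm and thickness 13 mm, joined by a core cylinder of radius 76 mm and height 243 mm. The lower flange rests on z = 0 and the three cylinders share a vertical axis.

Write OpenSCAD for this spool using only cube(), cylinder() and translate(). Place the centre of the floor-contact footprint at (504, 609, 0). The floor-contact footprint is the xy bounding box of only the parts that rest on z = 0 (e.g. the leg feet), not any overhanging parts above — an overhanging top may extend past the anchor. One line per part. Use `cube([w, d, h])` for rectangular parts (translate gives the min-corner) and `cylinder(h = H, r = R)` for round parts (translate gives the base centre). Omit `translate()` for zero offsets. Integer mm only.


translate([504, 609, 0]) cylinder(h = 13, r = 155);
translate([504, 609, 13]) cylinder(h = 243, r = 76);
translate([504, 609, 256]) cylinder(h = 13, r = 155);


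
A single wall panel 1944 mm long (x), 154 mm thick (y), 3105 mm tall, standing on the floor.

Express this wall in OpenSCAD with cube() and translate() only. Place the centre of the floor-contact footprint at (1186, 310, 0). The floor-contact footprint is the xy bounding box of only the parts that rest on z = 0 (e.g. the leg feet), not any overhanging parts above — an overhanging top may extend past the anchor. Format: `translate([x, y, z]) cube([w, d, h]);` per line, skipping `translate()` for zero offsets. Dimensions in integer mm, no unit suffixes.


translate([214, 233, 0]) cube([1944, 154, 3105]);


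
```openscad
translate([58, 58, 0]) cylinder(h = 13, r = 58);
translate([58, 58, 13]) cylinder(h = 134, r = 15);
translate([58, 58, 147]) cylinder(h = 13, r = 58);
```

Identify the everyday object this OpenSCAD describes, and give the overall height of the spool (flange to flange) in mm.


A spool. The overall height is 160 mm.

Three coaxial cylinders, large–small–large — a spool. Two 13 mm flanges and a 134 mm core give 13 + 134 + 13 = 160 mm.


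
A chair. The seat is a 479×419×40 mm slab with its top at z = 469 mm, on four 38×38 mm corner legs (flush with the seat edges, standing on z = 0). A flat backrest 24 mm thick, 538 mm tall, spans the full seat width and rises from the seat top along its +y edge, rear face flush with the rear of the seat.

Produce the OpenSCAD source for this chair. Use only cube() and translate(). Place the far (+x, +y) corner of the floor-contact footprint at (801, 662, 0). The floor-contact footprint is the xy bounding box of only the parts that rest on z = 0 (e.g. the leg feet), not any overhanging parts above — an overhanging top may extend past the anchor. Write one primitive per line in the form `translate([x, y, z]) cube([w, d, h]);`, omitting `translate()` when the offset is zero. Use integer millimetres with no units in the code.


translate([322, 243, 429]) cube([479, 419, 40]);
translate([322, 243, 0]) cube([38, 38, 429]);
translate([763, 243, 0]) cube([38, 38, 429]);
translate([322, 624, 0]) cube([38, 38, 429]);
translate([763, 624, 0]) cube([38, 38, 429]);
translate([322, 638, 469]) cube([479, 24, 538]);


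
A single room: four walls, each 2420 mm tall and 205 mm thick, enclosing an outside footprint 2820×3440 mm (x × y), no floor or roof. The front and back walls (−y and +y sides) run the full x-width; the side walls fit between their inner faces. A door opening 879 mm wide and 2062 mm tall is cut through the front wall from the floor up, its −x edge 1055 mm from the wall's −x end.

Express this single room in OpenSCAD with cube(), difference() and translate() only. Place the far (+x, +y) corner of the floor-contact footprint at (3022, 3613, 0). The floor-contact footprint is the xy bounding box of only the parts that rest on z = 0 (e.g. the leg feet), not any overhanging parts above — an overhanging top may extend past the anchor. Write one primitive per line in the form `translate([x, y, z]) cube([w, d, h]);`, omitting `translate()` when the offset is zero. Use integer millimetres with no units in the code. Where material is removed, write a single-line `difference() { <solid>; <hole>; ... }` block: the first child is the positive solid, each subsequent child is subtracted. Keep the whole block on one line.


difference() { translate([202, 173, 0]) cube([2820, 205, 2420]); translate([1257, 173, 0]) cube([879, 205, 2062]); }
translate([202, 3408, 0]) cube([2820, 205, 2420]);
translate([202, 378, 0]) cube([205, 3030, 2420]);
translate([2817, 378, 0]) cube([205, 3030, 2420]);


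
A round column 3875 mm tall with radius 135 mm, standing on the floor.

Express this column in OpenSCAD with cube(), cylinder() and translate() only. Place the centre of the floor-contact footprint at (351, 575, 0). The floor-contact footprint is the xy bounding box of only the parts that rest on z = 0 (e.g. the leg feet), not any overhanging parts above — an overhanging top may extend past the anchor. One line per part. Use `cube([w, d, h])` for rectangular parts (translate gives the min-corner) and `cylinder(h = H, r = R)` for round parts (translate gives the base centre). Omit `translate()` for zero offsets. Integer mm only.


translate([351, 575, 0]) cylinder(h = 3875, r = 135);


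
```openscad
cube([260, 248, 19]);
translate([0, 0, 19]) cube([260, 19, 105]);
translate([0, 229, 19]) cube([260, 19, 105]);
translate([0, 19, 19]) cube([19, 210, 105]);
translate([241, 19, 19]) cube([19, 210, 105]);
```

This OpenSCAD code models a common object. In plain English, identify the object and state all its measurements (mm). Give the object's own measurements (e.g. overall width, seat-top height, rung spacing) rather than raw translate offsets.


An open-topped rectangular box: outside dimensions 260×248×124 mm, with a uniform wall and base thickness of 19 mm. The base is a full 260×248 slab on the floor; four walls sit on top of the base. The front and back walls (the −y and +y sides) span the full width; the two side walls fit between them.


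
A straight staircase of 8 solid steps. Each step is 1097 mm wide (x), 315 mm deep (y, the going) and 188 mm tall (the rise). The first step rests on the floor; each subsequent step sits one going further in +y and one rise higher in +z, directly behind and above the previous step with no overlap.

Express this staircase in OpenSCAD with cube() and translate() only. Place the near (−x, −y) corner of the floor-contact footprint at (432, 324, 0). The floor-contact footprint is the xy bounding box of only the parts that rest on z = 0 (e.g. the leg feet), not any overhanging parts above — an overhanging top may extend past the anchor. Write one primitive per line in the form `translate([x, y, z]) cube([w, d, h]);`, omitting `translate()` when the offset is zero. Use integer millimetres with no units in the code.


translate([432, 324, 0]) cube([1097, 315, 188]);
translate([432, 639, 188]) cube([1097, 315, 188]);
translate([432, 954, 376]) cube([1097, 315, 188]);
translate([432, 1269, 564]) cube([1097, 315, 188]);
translate([432, 1584, 752]) cube([1097, 315, 188]);
translate([432, 1899, 940]) cube([1097, 315, 188]);
translate([432, 2214, 1128]) cube([1097, 315, 188]);
translate([432, 2529, 1316]) cube([1097, 315, 188]);


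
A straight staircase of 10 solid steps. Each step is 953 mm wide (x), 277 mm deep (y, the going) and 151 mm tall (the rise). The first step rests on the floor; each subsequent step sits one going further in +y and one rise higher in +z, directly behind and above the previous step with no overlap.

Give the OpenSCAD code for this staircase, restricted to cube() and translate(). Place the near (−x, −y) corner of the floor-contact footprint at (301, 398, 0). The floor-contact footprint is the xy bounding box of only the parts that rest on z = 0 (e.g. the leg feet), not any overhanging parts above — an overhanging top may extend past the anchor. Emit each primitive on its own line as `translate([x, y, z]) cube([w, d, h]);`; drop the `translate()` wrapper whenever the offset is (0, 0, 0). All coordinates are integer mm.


translate([301, 398, 0]) cube([953, 277, 151]);
translate([301, 675, 151]) cube([953, 277, 151]);
translate([301, 952, 302]) cube([953, 277, 151]);
translate([301, 1229, 453]) cube([953, 277, 151]);
translate([301, 1506, 604]) cube([953, 277, 151]);
translate([301, 1783, 755]) cube([953, 277, 151]);
translate([301, 2060, 906]) cube([953, 277, 151]);
translate([301, 2337, 1057]) cube([953, 277, 151]);
translate([301, 2614, 1208]) cube([953, 277, 151]);
translate([301, 2891, 1359]) cube([953, 277, 151]);


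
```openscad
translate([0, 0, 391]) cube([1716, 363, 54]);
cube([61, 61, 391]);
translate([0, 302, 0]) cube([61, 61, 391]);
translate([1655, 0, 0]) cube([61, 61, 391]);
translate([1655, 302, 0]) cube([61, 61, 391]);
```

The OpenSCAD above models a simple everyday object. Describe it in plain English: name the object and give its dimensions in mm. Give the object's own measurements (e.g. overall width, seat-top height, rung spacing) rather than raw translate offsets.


A bench: a 1716×363 mm seat slab, 54 mm thick, top at z = 445 mm, on four 61×61 mm square legs flush with the seat corners and standing on z = 0.
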